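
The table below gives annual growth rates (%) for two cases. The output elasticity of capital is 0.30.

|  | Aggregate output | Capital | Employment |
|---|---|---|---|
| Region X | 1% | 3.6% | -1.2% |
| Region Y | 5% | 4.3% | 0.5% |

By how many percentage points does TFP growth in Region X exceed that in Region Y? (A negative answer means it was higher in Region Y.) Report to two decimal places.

Labor's share = 1 − 0.3 = 0.7.
Region X: TFP = 1 − 1.08 + 0.84 = 0.76%.
Region Y: TFP = 5 − 1.29 − 0.35 = 3.36%.
Difference = 0.76 − (3.36) = -2.6 pp.

-2.60 percentage points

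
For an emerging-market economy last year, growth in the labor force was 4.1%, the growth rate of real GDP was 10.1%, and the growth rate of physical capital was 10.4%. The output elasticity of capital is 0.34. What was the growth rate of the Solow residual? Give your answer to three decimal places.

Labor's share = 1 − 0.34 = 0.66.
Physical capital: 0.34 × 10.4 = 3.536 pp.
The labor force: 0.66 × 4.1 = 2.706 pp.
TFP growth = 10.1 − 6.242 = 3.858%.

The Solow residual grew 3.858%.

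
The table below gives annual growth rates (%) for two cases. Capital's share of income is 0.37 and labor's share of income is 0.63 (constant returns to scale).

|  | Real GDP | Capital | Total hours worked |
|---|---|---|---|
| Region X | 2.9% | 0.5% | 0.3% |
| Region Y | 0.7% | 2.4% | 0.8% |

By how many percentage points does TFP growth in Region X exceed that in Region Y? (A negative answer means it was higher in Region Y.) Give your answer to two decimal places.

Labor's share = 1 − 0.37 = 0.63.
Region X: TFP = 2.9 − 0.185 − 0.189 = 2.526%.
Region Y: TFP = 0.7 − 0.888 − 0.504 = -0.692%.
Difference = 2.526 − (-0.692) = 3.218 pp.

3.22 percentage points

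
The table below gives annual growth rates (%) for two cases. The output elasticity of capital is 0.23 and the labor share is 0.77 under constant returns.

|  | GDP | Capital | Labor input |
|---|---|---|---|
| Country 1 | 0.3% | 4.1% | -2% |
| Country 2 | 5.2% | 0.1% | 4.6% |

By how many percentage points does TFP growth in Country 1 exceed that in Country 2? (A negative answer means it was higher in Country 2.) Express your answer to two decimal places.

Labor's share = 1 − 0.23 = 0.77.
Country 1: TFP = 0.3 − 0.943 + 1.54 = 0.897%.
Country 2: TFP = 5.2 − 0.023 − 3.542 = 1.635%.
Difference = 0.897 − (1.635) = -0.738 pp.

-0.74 percentage points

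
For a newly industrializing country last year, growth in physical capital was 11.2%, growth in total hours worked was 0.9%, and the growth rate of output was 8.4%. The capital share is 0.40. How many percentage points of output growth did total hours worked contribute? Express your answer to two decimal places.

Labor's share = 1 − 0.4 = 0.6.
Contribution = share × growth = 0.6 × 0.9 = 0.54 pp.

0.54 percentage points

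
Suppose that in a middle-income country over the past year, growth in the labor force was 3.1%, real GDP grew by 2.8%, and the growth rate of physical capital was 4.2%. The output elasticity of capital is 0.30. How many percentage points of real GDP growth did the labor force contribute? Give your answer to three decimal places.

2.170 pp

Labor's share = 1 − 0.3 = 0.7.
Contribution = share × growth = 0.7 × 3.1 = 2.17 pp.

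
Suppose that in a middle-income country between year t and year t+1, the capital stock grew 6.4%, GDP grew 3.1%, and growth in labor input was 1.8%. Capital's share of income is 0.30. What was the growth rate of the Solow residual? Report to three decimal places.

Labor's share = 1 − 0.3 = 0.7.
The capital stock: 0.3 × 6.4 = 1.92 pp.
Labor input: 0.7 × 1.8 = 1.26 pp.
TFP growth = 3.1 − 3.18 = -0.08%.

-0.080%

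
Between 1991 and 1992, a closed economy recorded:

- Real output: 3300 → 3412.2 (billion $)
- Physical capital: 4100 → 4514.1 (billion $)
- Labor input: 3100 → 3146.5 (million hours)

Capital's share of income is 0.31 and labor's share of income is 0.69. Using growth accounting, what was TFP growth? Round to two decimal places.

-0.77%

Real output growth = (3412.2 − 3300) / 3300 = 3.4%.
Physical capital growth = (4514.1 − 4100) / 4100 = 10.1%.
Labor input growth = (3146.5 − 3100) / 3100 = 1.5%.
Labor's share = 1 − 0.31 = 0.69.
Physical capital: 0.31 × 10.1 = 3.131 pp.
Labor input: 0.69 × 1.5 = 1.035 pp.
TFP growth = 3.4 − 4.166 = -0.766%.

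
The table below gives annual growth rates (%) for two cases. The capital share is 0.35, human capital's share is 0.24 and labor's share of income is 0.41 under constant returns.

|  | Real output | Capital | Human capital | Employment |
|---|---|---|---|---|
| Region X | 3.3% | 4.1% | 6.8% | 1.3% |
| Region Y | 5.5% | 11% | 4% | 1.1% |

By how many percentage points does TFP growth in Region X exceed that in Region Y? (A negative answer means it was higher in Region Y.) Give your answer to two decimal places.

-0.54 percentage points

Labor's share = 1 − 0.35 − 0.24 = 0.41.
Region X: TFP = 3.3 − 1.435 − 1.632 − 0.533 = -0.3%.
Region Y: TFP = 5.5 − 3.85 − 0.96 − 0.451 = 0.239%.
Difference = -0.3 − (0.239) = -0.539 pp.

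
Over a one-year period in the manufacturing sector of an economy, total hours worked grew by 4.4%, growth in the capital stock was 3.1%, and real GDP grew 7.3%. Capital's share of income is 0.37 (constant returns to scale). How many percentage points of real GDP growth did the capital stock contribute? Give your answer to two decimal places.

Contribution = share × growth = 0.37 × 3.1 = 1.147 pp.

1.15 pp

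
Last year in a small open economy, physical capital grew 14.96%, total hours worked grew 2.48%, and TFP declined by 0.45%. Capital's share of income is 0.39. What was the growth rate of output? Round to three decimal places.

6.897%

Labor's share = 1 − 0.39 = 0.61.
Physical capital: 0.39 × 14.96 = 5.8344 pp.
Total hours worked: 0.61 × 2.48 = 1.5128 pp.
Output growth = -0.45 + 7.3472 = 6.8972%.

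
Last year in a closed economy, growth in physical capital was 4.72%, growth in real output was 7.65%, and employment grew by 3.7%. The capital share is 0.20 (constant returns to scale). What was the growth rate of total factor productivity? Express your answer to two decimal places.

Labor's share = 1 − 0.2 = 0.8.
Physical capital: 0.2 × 4.72 = 0.944 pp.
Employment: 0.8 × 3.7 = 2.96 pp.
TFP growth = 7.65 − 3.904 = 3.746%.

3.75%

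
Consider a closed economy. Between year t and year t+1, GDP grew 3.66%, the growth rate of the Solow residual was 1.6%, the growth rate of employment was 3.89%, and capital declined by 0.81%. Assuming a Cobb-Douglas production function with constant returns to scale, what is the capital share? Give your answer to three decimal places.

The capital share is 0.389.

gY = gA + α·gK + (1−α)·gL, so gY − gA − gL = α(gK − gL).
3.66 − 1.6 − 3.89 = α × (-0.81 − 3.89).
-1.83 = -4.7 α, so α = 0.38936.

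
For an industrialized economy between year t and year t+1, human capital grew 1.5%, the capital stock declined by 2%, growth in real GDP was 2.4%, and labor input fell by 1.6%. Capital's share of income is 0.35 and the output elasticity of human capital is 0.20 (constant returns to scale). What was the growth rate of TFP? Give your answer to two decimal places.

TFP grew 3.52%.

Labor's share = 1 − 0.35 − 0.2 = 0.45.
The capital stock: 0.35 × (-2) = -0.7 pp.
Human capital: 0.2 × 1.5 = 0.3 pp.
Labor input: 0.45 × (-1.6) = -0.72 pp.
TFP growth = 2.4 + 1.12 = 3.52%.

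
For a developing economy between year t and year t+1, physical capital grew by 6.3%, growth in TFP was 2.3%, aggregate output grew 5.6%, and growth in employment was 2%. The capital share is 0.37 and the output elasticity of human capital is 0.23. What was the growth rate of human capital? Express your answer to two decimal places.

Human capital growth was 0.73%.

Labor's share = 1 − 0.37 − 0.23 = 0.4.
gY = gA + 0.37×6.3 + 0.4×2 + 0.23×g.
0.23×g = 5.6 − 2.3 − 3.131 = 0.169.
g = 0.169 / 0.23 = 0.7348%.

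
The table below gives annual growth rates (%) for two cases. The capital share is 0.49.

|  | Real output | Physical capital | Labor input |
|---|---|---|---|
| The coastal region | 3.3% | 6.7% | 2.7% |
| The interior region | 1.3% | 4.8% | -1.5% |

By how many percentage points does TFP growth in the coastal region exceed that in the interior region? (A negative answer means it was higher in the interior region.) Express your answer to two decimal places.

-1.07 percentage points

Labor's share = 1 − 0.49 = 0.51.
The coastal region: TFP = 3.3 − 3.283 − 1.377 = -1.36%.
The interior region: TFP = 1.3 − 2.352 + 0.765 = -0.287%.
Difference = -1.36 − (-0.287) = -1.073 pp.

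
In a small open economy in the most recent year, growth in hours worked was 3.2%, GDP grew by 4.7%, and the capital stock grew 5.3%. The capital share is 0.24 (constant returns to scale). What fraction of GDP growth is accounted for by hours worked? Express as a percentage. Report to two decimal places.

Labor's share = 1 − 0.24 = 0.76.
Hours worked contributed 0.76 × 3.2 = 2.432 pp.
Share of growth = 2.432 / 4.7 × 100 = 51.7447%.

51.74%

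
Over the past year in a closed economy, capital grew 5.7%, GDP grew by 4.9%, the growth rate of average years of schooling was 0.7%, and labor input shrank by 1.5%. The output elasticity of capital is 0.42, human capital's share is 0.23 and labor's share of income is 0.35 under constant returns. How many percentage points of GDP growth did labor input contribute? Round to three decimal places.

-0.525 percentage points

Labor's share = 1 − 0.42 − 0.23 = 0.35.
Contribution = share × growth = 0.35 × (-1.5) = -0.525 pp.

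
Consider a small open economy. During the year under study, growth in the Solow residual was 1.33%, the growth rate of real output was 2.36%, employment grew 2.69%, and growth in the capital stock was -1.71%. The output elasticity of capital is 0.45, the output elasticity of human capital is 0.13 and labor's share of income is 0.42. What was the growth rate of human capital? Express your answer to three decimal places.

Labor's share = 1 − 0.45 − 0.13 = 0.42.
gY = gA + 0.45×(-1.71) + 0.42×2.69 + 0.13×g.
0.13×g = 2.36 − 1.33 − 0.3603 = 0.6697.
g = 0.6697 / 0.13 = 5.15154%.

Human capital growth was 5.152%.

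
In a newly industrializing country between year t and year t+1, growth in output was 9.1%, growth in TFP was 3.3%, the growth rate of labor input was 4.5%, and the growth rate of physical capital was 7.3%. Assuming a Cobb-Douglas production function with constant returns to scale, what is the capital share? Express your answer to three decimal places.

gY = gA + α·gK + (1−α)·gL, so gY − gA − gL = α(gK − gL).
9.1 − 3.3 − 4.5 = α × (7.3 − 4.5).
1.3 = 2.8 α, so α = 0.46429.

0.464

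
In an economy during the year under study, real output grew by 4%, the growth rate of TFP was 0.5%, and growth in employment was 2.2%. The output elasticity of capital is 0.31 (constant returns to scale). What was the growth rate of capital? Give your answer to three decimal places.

Labor's share = 1 − 0.31 = 0.69.
gY = gA + 0.69×2.2 + 0.31×g.
0.31×g = 4 − 0.5 − 1.518 = 1.982.
g = 1.982 / 0.31 = 6.39355%.

6.394%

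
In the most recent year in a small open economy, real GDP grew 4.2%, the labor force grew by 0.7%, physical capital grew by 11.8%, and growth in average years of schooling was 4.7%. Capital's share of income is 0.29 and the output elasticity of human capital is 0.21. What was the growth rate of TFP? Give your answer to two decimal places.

Labor's share = 1 − 0.29 − 0.21 = 0.5.
Physical capital: 0.29 × 11.8 = 3.422 pp.
Average years of schooling: 0.21 × 4.7 = 0.987 pp.
The labor force: 0.5 × 0.7 = 0.35 pp.
TFP growth = 4.2 − 4.759 = -0.559%.

-0.56%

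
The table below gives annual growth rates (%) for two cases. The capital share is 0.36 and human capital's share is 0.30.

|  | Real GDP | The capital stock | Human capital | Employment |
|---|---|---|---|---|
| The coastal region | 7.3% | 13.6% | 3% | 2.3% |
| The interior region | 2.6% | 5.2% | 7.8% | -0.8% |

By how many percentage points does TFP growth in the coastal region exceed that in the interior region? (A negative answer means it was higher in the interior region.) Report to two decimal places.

Labor's share = 1 − 0.36 − 0.3 = 0.34.
The coastal region: TFP = 7.3 − 4.896 − 0.9 − 0.782 = 0.722%.
The interior region: TFP = 2.6 − 1.872 − 2.34 + 0.272 = -1.34%.
Difference = 0.722 − (-1.34) = 2.062 pp.

2.06 percentage points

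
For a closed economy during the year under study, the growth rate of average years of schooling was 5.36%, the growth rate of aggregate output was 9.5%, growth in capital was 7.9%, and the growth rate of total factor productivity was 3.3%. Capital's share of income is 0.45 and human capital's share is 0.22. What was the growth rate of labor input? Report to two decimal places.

Labor's share = 1 − 0.45 − 0.22 = 0.33.
gY = gA + 0.45×7.9 + 0.22×5.36 + 0.33×g.
0.33×g = 9.5 − 3.3 − 4.7342 = 1.4658.
g = 1.4658 / 0.33 = 4.4418%.

4.44%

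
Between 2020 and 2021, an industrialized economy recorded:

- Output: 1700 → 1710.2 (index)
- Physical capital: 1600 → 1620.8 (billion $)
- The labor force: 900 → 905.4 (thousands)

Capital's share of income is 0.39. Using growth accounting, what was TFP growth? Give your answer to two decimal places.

-0.27%

Output growth = (1710.2 − 1700) / 1700 = 0.6%.
Physical capital growth = (1620.8 − 1600) / 1600 = 1.3%.
The labor force growth = (905.4 − 900) / 900 = 0.6%.
Labor's share = 1 − 0.39 = 0.61.
Physical capital: 0.39 × 1.3 = 0.507 pp.
The labor force: 0.61 × 0.6 = 0.366 pp.
TFP growth = 0.6 − 0.873 = -0.273%.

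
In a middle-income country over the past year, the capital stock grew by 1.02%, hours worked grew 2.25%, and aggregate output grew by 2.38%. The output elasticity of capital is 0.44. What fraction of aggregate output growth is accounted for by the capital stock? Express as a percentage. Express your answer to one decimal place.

The capital stock contributed 0.44 × 1.02 = 0.4488 pp.
Share of growth = 0.4488 / 2.38 × 100 = 18.857%.

The capital stock accounted for 18.9% of growth.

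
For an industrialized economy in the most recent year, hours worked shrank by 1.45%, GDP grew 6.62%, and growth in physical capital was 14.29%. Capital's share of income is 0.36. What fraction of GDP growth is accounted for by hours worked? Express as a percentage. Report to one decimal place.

Labor's share = 1 − 0.36 = 0.64.
Hours worked contributed 0.64 × (-1.45) = -0.928 pp.
Share of growth = -0.928 / 6.62 × 100 = -14.018%.

-14.0%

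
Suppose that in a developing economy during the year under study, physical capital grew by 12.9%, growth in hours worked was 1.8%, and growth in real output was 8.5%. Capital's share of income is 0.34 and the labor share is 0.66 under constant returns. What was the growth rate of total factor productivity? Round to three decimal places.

2.926%

Labor's share = 1 − 0.34 = 0.66.
Physical capital: 0.34 × 12.9 = 4.386 pp.
Hours worked: 0.66 × 1.8 = 1.188 pp.
TFP growth = 8.5 − 5.574 = 2.926%.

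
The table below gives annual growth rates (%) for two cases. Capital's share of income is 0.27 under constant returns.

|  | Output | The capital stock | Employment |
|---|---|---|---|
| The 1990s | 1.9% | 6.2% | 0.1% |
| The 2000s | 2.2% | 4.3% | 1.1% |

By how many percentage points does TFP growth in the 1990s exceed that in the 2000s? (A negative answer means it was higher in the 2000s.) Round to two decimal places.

-0.08 percentage points

Labor's share = 1 − 0.27 = 0.73.
The 1990s: TFP = 1.9 − 1.674 − 0.073 = 0.153%.
The 2000s: TFP = 2.2 − 1.161 − 0.803 = 0.236%.
Difference = 0.153 − (0.236) = -0.083 pp.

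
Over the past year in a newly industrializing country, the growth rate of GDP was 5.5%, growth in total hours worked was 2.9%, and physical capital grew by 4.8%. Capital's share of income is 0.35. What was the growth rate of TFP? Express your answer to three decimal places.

1.935%

Labor's share = 1 − 0.35 = 0.65.
Physical capital: 0.35 × 4.8 = 1.68 pp.
Total hours worked: 0.65 × 2.9 = 1.885 pp.
TFP growth = 5.5 − 3.565 = 1.935%.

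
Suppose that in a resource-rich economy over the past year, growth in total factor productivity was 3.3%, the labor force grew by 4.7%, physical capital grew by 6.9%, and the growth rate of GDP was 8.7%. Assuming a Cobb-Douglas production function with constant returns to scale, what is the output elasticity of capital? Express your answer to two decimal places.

α = 0.32

gY = gA + α·gK + (1−α)·gL, so gY − gA − gL = α(gK − gL).
8.7 − 3.3 − 4.7 = α × (6.9 − 4.7).
0.7 = 2.2 α, so α = 0.3182.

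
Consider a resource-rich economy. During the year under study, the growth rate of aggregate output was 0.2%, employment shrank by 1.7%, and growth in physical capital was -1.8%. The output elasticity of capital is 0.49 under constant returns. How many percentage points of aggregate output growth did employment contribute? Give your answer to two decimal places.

-0.87

Labor's share = 1 − 0.49 = 0.51.
Contribution = share × growth = 0.51 × (-1.7) = -0.867 pp.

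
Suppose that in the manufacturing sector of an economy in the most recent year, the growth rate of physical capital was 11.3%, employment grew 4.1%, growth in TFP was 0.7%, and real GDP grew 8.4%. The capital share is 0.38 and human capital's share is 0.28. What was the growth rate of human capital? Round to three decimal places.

Human capital growth was 7.186%.

Labor's share = 1 − 0.38 − 0.28 = 0.34.
gY = gA + 0.38×11.3 + 0.34×4.1 + 0.28×g.
0.28×g = 8.4 − 0.7 − 5.688 = 2.012.
g = 2.012 / 0.28 = 7.18571%.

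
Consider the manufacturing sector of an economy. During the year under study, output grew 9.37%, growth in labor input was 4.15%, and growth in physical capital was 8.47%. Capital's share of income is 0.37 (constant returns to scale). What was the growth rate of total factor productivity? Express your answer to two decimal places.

Labor's share = 1 − 0.37 = 0.63.
Physical capital: 0.37 × 8.47 = 3.1339 pp.
Labor input: 0.63 × 4.15 = 2.6145 pp.
TFP growth = 9.37 − 5.7484 = 3.6216%.

3.62%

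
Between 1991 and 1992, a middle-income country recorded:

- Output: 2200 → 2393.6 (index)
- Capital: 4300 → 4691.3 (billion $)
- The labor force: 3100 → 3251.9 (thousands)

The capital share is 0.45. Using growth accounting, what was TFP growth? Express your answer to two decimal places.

TFP grew 2.01%.

Output growth = (2393.6 − 2200) / 2200 = 8.8%.
Capital growth = (4691.3 − 4300) / 4300 = 9.1%.
The labor force growth = (3251.9 − 3100) / 3100 = 4.9%.
Labor's share = 1 − 0.45 = 0.55.
Capital: 0.45 × 9.1 = 4.095 pp.
The labor force: 0.55 × 4.9 = 2.695 pp.
TFP growth = 8.8 − 6.79 = 2.01%.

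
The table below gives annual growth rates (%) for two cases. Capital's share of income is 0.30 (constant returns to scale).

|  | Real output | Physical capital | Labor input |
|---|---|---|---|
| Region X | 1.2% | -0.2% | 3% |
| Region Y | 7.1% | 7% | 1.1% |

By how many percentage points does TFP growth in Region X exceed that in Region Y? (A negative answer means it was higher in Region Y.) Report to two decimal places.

-5.07 percentage points

Labor's share = 1 − 0.3 = 0.7.
Region X: TFP = 1.2 + 0.06 − 2.1 = -0.84%.
Region Y: TFP = 7.1 − 2.1 − 0.77 = 4.23%.
Difference = -0.84 − (4.23) = -5.07 pp.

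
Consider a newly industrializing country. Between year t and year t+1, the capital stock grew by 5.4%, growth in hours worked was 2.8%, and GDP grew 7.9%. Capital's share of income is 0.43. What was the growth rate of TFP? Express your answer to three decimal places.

Labor's share = 1 − 0.43 = 0.57.
The capital stock: 0.43 × 5.4 = 2.322 pp.
Hours worked: 0.57 × 2.8 = 1.596 pp.
TFP growth = 7.9 − 3.918 = 3.982%.

TFP grew 3.982%.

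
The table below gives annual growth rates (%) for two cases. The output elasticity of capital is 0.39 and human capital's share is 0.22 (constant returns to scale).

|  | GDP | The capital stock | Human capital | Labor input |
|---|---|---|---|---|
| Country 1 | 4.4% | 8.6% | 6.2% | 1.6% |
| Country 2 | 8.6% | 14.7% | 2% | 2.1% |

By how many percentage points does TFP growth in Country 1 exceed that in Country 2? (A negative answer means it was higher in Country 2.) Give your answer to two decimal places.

Labor's share = 1 − 0.39 − 0.22 = 0.39.
Country 1: TFP = 4.4 − 3.354 − 1.364 − 0.624 = -0.942%.
Country 2: TFP = 8.6 − 5.733 − 0.44 − 0.819 = 1.608%.
Difference = -0.942 − (1.608) = -2.55 pp.

-2.55 percentage points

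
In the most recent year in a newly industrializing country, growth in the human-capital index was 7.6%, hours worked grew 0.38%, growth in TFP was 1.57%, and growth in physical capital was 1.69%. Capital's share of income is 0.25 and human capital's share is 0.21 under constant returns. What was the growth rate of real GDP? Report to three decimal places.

3.794%

Labor's share = 1 − 0.25 − 0.21 = 0.54.
Physical capital: 0.25 × 1.69 = 0.4225 pp.
The human-capital index: 0.21 × 7.6 = 1.596 pp.
Hours worked: 0.54 × 0.38 = 0.2052 pp.
Output growth = 1.57 + 2.2237 = 3.7937%.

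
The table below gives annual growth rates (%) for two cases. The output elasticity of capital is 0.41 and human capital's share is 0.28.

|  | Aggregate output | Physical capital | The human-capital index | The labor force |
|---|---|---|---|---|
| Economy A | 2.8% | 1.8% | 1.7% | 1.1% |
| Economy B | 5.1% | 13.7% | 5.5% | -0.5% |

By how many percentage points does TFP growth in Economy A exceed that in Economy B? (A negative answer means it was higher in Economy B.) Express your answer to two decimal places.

3.15 percentage points

Labor's share = 1 − 0.41 − 0.28 = 0.31.
Economy A: TFP = 2.8 − 0.738 − 0.476 − 0.341 = 1.245%.
Economy B: TFP = 5.1 − 5.617 − 1.54 + 0.155 = -1.902%.
Difference = 1.245 − (-1.902) = 3.147 pp.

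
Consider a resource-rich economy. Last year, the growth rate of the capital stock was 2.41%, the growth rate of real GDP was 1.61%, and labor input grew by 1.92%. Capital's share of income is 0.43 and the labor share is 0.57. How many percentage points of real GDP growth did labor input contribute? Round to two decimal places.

1.09 pp

Labor's share = 1 − 0.43 = 0.57.
Contribution = share × growth = 0.57 × 1.92 = 1.0944 pp.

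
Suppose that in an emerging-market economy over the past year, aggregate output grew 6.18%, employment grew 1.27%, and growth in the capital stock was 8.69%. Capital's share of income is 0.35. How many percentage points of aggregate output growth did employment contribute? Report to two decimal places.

Labor's share = 1 − 0.35 = 0.65.
Contribution = share × growth = 0.65 × 1.27 = 0.8255 pp.

0.83 pp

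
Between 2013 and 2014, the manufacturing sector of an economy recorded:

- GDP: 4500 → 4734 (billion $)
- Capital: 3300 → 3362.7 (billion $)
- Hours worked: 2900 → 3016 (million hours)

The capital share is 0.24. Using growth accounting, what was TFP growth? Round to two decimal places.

GDP growth = (4734 − 4500) / 4500 = 5.2%.
Capital growth = (3362.7 − 3300) / 3300 = 1.9%.
Hours worked growth = (3016 − 2900) / 2900 = 4%.
Labor's share = 1 − 0.24 = 0.76.
Capital: 0.24 × 1.9 = 0.456 pp.
Hours worked: 0.76 × 4 = 3.04 pp.
TFP growth = 5.2 − 3.496 = 1.704%.

1.70%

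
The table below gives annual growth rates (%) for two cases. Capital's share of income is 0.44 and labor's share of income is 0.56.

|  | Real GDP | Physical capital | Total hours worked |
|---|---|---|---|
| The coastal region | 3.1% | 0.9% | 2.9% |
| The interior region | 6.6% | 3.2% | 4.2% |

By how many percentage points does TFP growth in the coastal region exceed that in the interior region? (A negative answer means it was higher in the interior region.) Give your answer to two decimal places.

Labor's share = 1 − 0.44 = 0.56.
The coastal region: TFP = 3.1 − 0.396 − 1.624 = 1.08%.
The interior region: TFP = 6.6 − 1.408 − 2.352 = 2.84%.
Difference = 1.08 − (2.84) = -1.76 pp.

-1.76 percentage points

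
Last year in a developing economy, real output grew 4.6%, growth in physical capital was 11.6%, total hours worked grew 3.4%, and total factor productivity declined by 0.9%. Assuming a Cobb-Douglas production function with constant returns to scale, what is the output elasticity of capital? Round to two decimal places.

0.26

gY = gA + α·gK + (1−α)·gL, so gY − gA − gL = α(gK − gL).
4.6 + 0.9 − 3.4 = α × (11.6 − 3.4).
2.1 = 8.2 α, so α = 0.2561.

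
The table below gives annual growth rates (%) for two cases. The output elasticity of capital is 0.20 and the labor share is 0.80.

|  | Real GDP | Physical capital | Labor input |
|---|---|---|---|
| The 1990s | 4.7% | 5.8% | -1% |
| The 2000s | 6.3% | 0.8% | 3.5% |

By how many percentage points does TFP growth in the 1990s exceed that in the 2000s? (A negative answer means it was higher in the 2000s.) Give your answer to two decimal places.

1.00 percentage points

Labor's share = 1 − 0.2 = 0.8.
The 1990s: TFP = 4.7 − 1.16 + 0.8 = 4.34%.
The 2000s: TFP = 6.3 − 0.16 − 2.8 = 3.34%.
Difference = 4.34 − (3.34) = 1 pp.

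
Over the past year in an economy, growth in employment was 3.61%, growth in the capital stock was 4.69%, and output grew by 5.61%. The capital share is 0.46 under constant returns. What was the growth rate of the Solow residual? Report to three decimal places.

1.503%

Labor's share = 1 − 0.46 = 0.54.
The capital stock: 0.46 × 4.69 = 2.1574 pp.
Employment: 0.54 × 3.61 = 1.9494 pp.
TFP growth = 5.61 − 4.1068 = 1.5032%.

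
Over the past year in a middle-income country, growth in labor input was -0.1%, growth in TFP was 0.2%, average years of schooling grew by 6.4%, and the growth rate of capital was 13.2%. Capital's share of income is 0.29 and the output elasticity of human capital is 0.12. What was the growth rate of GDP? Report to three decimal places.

Labor's share = 1 − 0.29 − 0.12 = 0.59.
Capital: 0.29 × 13.2 = 3.828 pp.
Average years of schooling: 0.12 × 6.4 = 0.768 pp.
Labor input: 0.59 × (-0.1) = -0.059 pp.
Output growth = 0.2 + 4.537 = 4.737%.

4.737%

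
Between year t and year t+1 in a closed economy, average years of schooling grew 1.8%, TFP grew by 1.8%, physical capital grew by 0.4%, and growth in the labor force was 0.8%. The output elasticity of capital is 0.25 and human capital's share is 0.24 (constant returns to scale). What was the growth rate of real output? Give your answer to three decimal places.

2.740%

Labor's share = 1 − 0.25 − 0.24 = 0.51.
Physical capital: 0.25 × 0.4 = 0.1 pp.
Average years of schooling: 0.24 × 1.8 = 0.432 pp.
The labor force: 0.51 × 0.8 = 0.408 pp.
Output growth = 1.8 + 0.94 = 2.74%.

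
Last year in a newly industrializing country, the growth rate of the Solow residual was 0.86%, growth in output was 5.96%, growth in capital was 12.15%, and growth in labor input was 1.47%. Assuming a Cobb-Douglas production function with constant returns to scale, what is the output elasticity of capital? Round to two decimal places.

The output elasticity of capital is 0.34.

gY = gA + α·gK + (1−α)·gL, so gY − gA − gL = α(gK − gL).
5.96 − 0.86 − 1.47 = α × (12.15 − 1.47).
3.63 = 10.68 α, so α = 0.3399.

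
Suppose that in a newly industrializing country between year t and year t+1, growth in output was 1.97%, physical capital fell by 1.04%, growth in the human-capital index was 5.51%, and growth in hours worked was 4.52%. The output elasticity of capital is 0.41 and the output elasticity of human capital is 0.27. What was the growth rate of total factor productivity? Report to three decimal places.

Labor's share = 1 − 0.41 − 0.27 = 0.32.
Physical capital: 0.41 × (-1.04) = -0.4264 pp.
The human-capital index: 0.27 × 5.51 = 1.4877 pp.
Hours worked: 0.32 × 4.52 = 1.4464 pp.
TFP growth = 1.97 − 2.5077 = -0.5377%.

-0.538%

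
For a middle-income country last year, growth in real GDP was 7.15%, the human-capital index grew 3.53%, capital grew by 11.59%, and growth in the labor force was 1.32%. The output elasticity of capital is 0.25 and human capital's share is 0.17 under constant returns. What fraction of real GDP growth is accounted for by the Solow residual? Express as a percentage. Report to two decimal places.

Labor's share = 1 − 0.25 − 0.17 = 0.58.
Capital: 0.25 × 11.59 = 2.8975 pp.
The human-capital index: 0.17 × 3.53 = 0.6001 pp.
The labor force: 0.58 × 1.32 = 0.7656 pp.
TFP growth = 7.15 − 4.2632 = 2.8868%.
TFP share of growth = 2.8868 / 7.15 × 100 = 40.3748%.

The Solow residual accounted for 40.37% of growth.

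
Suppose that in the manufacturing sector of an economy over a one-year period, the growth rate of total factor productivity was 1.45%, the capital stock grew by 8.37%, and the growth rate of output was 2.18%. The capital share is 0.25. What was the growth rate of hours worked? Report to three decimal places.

Labor's share = 1 − 0.25 = 0.75.
gY = gA + 0.25×8.37 + 0.75×g.
0.75×g = 2.18 − 1.45 − 2.0925 = -1.3625.
g = -1.3625 / 0.75 = -1.81667%.

-1.817%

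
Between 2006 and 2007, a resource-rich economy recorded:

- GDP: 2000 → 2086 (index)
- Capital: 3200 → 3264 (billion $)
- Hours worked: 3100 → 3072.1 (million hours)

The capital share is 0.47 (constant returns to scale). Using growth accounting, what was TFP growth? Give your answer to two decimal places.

GDP growth = (2086 − 2000) / 2000 = 4.3%.
Capital growth = (3264 − 3200) / 3200 = 2%.
Hours worked growth = (3072.1 − 3100) / 3100 = -0.9%.
Labor's share = 1 − 0.47 = 0.53.
Capital: 0.47 × 2 = 0.94 pp.
Hours worked: 0.53 × (-0.9) = -0.477 pp.
TFP growth = 4.3 − 0.463 = 3.837%.

3.84%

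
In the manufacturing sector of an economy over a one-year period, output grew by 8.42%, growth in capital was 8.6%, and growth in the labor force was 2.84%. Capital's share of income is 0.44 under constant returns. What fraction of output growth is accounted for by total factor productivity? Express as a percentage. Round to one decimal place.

Labor's share = 1 − 0.44 = 0.56.
Capital: 0.44 × 8.6 = 3.784 pp.
The labor force: 0.56 × 2.84 = 1.5904 pp.
TFP growth = 8.42 − 5.3744 = 3.0456%.
TFP share of growth = 3.0456 / 8.42 × 100 = 36.171%.

Total factor productivity accounted for 36.2% of growth.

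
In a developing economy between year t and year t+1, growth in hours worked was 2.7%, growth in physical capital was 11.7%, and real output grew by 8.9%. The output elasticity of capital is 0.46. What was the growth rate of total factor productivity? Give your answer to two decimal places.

Labor's share = 1 − 0.46 = 0.54.
Physical capital: 0.46 × 11.7 = 5.382 pp.
Hours worked: 0.54 × 2.7 = 1.458 pp.
TFP growth = 8.9 − 6.84 = 2.06%.

2.06%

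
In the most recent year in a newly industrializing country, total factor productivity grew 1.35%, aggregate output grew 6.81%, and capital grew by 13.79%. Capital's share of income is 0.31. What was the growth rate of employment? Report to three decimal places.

Employment grew 1.718%.

Labor's share = 1 − 0.31 = 0.69.
gY = gA + 0.31×13.79 + 0.69×g.
0.69×g = 6.81 − 1.35 − 4.2749 = 1.1851.
g = 1.1851 / 0.69 = 1.71754%.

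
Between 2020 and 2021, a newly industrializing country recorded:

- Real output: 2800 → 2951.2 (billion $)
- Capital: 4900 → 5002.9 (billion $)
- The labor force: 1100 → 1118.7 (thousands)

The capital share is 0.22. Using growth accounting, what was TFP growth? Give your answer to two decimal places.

Real output growth = (2951.2 − 2800) / 2800 = 5.4%.
Capital growth = (5002.9 − 4900) / 4900 = 2.1%.
The labor force growth = (1118.7 − 1100) / 1100 = 1.7%.
Labor's share = 1 − 0.22 = 0.78.
Capital: 0.22 × 2.1 = 0.462 pp.
The labor force: 0.78 × 1.7 = 1.326 pp.
TFP growth = 5.4 − 1.788 = 3.612%.

3.61%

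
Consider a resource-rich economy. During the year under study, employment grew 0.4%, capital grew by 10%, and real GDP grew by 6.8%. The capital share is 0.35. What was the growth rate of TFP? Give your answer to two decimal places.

Labor's share = 1 − 0.35 = 0.65.
Capital: 0.35 × 10 = 3.5 pp.
Employment: 0.65 × 0.4 = 0.26 pp.
TFP growth = 6.8 − 3.76 = 3.04%.

TFP growth was 3.04%.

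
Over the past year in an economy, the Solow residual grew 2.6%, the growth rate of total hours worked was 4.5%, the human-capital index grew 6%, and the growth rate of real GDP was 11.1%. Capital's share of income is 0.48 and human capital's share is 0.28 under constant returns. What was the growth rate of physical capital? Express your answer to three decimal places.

11.958%

Labor's share = 1 − 0.48 − 0.28 = 0.24.
gY = gA + 0.28×6 + 0.24×4.5 + 0.48×g.
0.48×g = 11.1 − 2.6 − 2.76 = 5.74.
g = 5.74 / 0.48 = 11.95833%.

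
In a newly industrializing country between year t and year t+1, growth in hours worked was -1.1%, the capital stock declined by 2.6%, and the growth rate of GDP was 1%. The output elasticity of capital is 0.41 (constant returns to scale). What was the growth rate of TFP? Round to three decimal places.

2.715%

Labor's share = 1 − 0.41 = 0.59.
The capital stock: 0.41 × (-2.6) = -1.066 pp.
Hours worked: 0.59 × (-1.1) = -0.649 pp.
TFP growth = 1 + 1.715 = 2.715%.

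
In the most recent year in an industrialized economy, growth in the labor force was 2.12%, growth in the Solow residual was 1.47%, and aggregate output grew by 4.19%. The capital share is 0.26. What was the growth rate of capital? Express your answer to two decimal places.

4.43%

Labor's share = 1 − 0.26 = 0.74.
gY = gA + 0.74×2.12 + 0.26×g.
0.26×g = 4.19 − 1.47 − 1.5688 = 1.1512.
g = 1.1512 / 0.26 = 4.4277%.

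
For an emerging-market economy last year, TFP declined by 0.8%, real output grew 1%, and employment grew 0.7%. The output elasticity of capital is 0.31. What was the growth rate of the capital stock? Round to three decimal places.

4.248%

Labor's share = 1 − 0.31 = 0.69.
gY = gA + 0.69×0.7 + 0.31×g.
0.31×g = 1 + 0.8 − 0.483 = 1.317.
g = 1.317 / 0.31 = 4.24839%.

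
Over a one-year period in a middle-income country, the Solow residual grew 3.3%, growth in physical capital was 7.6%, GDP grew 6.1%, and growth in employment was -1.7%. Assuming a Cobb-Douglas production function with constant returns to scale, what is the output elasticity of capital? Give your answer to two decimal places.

gY = gA + α·gK + (1−α)·gL, so gY − gA − gL = α(gK − gL).
6.1 − 3.3 + 1.7 = α × (7.6 − (-1.7)).
4.5 = 9.3 α, so α = 0.4839.

The output elasticity of capital is 0.48.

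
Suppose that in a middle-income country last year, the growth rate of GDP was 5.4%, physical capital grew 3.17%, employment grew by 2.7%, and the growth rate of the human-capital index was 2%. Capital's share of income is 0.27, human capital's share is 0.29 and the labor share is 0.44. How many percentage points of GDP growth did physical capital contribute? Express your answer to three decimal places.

0.856 pp

Contribution = share × growth = 0.27 × 3.17 = 0.8559 pp.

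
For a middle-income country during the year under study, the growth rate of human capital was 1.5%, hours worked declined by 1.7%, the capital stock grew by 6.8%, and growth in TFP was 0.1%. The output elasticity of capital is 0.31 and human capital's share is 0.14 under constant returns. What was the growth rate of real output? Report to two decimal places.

Real output grew 1.48%.

Labor's share = 1 − 0.31 − 0.14 = 0.55.
The capital stock: 0.31 × 6.8 = 2.108 pp.
Human capital: 0.14 × 1.5 = 0.21 pp.
Hours worked: 0.55 × (-1.7) = -0.935 pp.
Output growth = 0.1 + 1.383 = 1.483%.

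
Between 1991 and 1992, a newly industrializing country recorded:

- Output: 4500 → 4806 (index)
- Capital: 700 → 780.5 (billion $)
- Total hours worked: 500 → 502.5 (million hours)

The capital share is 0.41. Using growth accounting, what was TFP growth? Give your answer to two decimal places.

Output growth = (4806 − 4500) / 4500 = 6.8%.
Capital growth = (780.5 − 700) / 700 = 11.5%.
Total hours worked growth = (502.5 − 500) / 500 = 0.5%.
Labor's share = 1 − 0.41 = 0.59.
Capital: 0.41 × 11.5 = 4.715 pp.
Total hours worked: 0.59 × 0.5 = 0.295 pp.
TFP growth = 6.8 − 5.01 = 1.79%.

1.79%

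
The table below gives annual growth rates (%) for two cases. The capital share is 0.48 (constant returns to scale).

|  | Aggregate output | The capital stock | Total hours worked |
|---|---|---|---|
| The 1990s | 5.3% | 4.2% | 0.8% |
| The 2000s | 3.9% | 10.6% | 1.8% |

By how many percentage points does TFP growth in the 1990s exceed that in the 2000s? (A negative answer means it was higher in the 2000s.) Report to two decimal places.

4.99 percentage points

Labor's share = 1 − 0.48 = 0.52.
The 1990s: TFP = 5.3 − 2.016 − 0.416 = 2.868%.
The 2000s: TFP = 3.9 − 5.088 − 0.936 = -2.124%.
Difference = 2.868 − (-2.124) = 4.992 pp.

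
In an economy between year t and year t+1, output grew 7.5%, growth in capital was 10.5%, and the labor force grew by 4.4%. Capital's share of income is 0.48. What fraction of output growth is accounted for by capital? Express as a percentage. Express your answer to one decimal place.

Capital accounted for 67.2% of growth.

Capital contributed 0.48 × 10.5 = 5.04 pp.
Share of growth = 5.04 / 7.5 × 100 = 67.2%.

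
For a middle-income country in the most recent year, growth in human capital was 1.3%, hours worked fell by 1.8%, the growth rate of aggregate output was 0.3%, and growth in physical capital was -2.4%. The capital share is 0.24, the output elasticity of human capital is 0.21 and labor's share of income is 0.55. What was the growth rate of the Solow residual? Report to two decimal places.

Labor's share = 1 − 0.24 − 0.21 = 0.55.
Physical capital: 0.24 × (-2.4) = -0.576 pp.
Human capital: 0.21 × 1.3 = 0.273 pp.
Hours worked: 0.55 × (-1.8) = -0.99 pp.
TFP growth = 0.3 + 1.293 = 1.593%.

The Solow residual grew 1.59%.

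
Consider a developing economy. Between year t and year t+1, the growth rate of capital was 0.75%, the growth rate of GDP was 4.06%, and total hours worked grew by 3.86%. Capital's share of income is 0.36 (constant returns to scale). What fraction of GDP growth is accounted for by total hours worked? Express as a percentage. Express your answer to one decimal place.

Labor's share = 1 − 0.36 = 0.64.
Total hours worked contributed 0.64 × 3.86 = 2.4704 pp.
Share of growth = 2.4704 / 4.06 × 100 = 60.847%.

Total hours worked accounted for 60.8% of growth.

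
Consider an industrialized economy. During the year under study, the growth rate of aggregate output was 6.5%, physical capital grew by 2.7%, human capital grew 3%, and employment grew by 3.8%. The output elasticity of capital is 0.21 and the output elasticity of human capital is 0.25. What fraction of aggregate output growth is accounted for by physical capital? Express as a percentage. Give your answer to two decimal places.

Physical capital contributed 0.21 × 2.7 = 0.567 pp.
Share of growth = 0.567 / 6.5 × 100 = 8.7231%.

8.72%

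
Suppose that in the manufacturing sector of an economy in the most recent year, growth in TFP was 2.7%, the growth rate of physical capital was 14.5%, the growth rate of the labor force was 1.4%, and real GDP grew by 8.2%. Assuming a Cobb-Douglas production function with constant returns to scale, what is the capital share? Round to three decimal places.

0.313

gY = gA + α·gK + (1−α)·gL, so gY − gA − gL = α(gK − gL).
8.2 − 2.7 − 1.4 = α × (14.5 − 1.4).
4.1 = 13.1 α, so α = 0.31298.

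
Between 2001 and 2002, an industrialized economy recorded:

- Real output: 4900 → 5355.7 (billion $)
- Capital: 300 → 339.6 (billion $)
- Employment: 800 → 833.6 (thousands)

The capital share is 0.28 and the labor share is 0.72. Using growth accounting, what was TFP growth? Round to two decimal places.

2.58%

Real output growth = (5355.7 − 4900) / 4900 = 9.3%.
Capital growth = (339.6 − 300) / 300 = 13.2%.
Employment growth = (833.6 − 800) / 800 = 4.2%.
Labor's share = 1 − 0.28 = 0.72.
Capital: 0.28 × 13.2 = 3.696 pp.
Employment: 0.72 × 4.2 = 3.024 pp.
TFP growth = 9.3 − 6.72 = 2.58%.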